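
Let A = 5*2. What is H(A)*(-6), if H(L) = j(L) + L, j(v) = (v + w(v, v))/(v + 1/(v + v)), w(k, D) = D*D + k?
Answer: -8820/67 ≈ -131.64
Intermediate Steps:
w(k, D) = k + D² (w(k, D) = D² + k = k + D²)
A = 10
j(v) = (v² + 2*v)/(v + 1/(2*v)) (j(v) = (v + (v + v²))/(v + 1/(v + v)) = (v² + 2*v)/(v + 1/(2*v)))
H(L) = L + 2*L²*(2 + L)/(1 + 2*L²) (H(L) = 2*L²*(2 + L)/(1 + 2*L²) + L = L + 2*L²*(2 + L)/(1 + 2*L²))
H(A)*(-6) = (10*(1 + 4*10 + 4*10²)/(1 + 2*10²))*(-6) = (10*(1 + 40 + 4*100)/(1 + 2*100))*(-6) = (10*(1 + 40 + 400)/(1 + 200))*(-6) = (10*441/201)*(-6) = (10*(1/201)*441)*(-6) = (1470/67)*(-6) = -8820/67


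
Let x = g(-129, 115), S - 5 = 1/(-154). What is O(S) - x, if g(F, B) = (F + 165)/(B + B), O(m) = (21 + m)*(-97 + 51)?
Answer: -10589321/8855 ≈ -1195.9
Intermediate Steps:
S = 769/154 (S = 5 + 1/(-154) = 5 - 1/154 = 769/154 ≈ 4.9935)
O(m) = -966 - 46*m (O(m) = (21 + m)*(-46) = -966 - 46*m)
g(F, B) = (165 + F)/(2*B) (g(F, B) = (165 + F)/((2*B)) = (165 + F)*(1/(2*B)) = (165 + F)/(2*B))
x = 18/115 (x = (½)*(165 - 129)/115 = (½)*(1/115)*36 = 18/115 ≈ 0.15652)
O(S) - x = (-966 - 46*769/154) - 1*18/115 = (-966 - 17687/77) - 18/115 = -92069/77 - 18/115 = -10589321/8855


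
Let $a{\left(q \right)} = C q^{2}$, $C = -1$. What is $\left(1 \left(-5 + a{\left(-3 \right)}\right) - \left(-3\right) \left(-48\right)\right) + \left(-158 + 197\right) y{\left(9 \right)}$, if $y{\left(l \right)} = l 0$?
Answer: $-158$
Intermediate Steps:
$y{\left(l \right)} = 0$
$a{\left(q \right)} = - q^{2}$
$\left(1 \left(-5 + a{\left(-3 \right)}\right) - \left(-3\right) \left(-48\right)\right) + \left(-158 + 197\right) y{\left(9 \right)} = \left(1 \left(-5 - \left(-3\right)^{2}\right) - \left(-3\right) \left(-48\right)\right) + \left(-158 + 197\right) 0 = \left(1 \left(-5 - 9\right) - 144\right) + 39 \cdot 0 = \left(1 \left(-5 - 9\right) - 144\right) + 0 = \left(1 \left(-14\right) - 144\right) + 0 = \left(-14 - 144\right) + 0 = -158 + 0 = -158$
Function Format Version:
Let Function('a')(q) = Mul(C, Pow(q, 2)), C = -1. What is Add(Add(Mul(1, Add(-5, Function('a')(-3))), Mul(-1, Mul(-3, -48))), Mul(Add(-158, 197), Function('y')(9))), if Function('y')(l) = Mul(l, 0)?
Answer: -158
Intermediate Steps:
Function('y')(l) = 0
Function('a')(q) = Mul(-1, Pow(q, 2))
Add(Add(Mul(1, Add(-5, Function('a')(-3))), Mul(-1, Mul(-3, -48))), Mul(Add(-158, 197), Function('y')(9))) = Add(Add(Mul(1, Add(-5, Mul(-1, Pow(-3, 2)))), Mul(-1, Mul(-3, -48))), Mul(Add(-158, 197), 0)) = Add(Add(Mul(1, Add(-5, Mul(-1, 9))), Mul(-1, 144)), Mul(39, 0)) = Add(Add(Mul(1, Add(-5, -9)), -144), 0) = Add(Add(Mul(1, -14), -144), 0) = Add(Add(-14, -144), 0) = Add(-158, 0) = -158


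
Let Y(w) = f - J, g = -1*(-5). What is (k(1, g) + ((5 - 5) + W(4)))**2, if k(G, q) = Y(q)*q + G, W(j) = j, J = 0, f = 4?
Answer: 625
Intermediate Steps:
g = 5
Y(w) = 4 (Y(w) = 4 - 1*0 = 4 + 0 = 4)
k(G, q) = G + 4*q (k(G, q) = 4*q + G = G + 4*q)
(k(1, g) + ((5 - 5) + W(4)))**2 = ((1 + 4*5) + ((5 - 5) + 4))**2 = ((1 + 20) + (0 + 4))**2 = (21 + 4)**2 = 25**2 = 625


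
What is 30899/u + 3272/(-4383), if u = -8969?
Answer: -164776885/39311127 ≈ -4.1916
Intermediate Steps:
30899/u + 3272/(-4383) = 30899/(-8969) + 3272/(-4383) = 30899*(-1/8969) + 3272*(-1/4383) = -30899/8969 - 3272/4383 = -164776885/39311127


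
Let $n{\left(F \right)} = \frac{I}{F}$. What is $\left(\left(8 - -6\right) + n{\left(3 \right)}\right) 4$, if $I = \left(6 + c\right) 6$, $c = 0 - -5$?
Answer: $144$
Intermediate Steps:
$c = 5$ ($c = 0 + 5 = 5$)
$I = 66$ ($I = \left(6 + 5\right) 6 = 11 \cdot 6 = 66$)
$n{\left(F \right)} = \frac{66}{F}$
$\left(\left(8 - -6\right) + n{\left(3 \right)}\right) 4 = \left(\left(8 - -6\right) + \frac{66}{3}\right) 4 = \left(\left(8 + 6\right) + 66 \cdot \frac{1}{3}\right) 4 = \left(14 + 22\right) 4 = 36 \cdot 4 = 144$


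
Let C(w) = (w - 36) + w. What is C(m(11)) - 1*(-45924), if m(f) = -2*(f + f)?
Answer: 45800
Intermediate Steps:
m(f) = -4*f
C(w) = -36 + 2*w (C(w) = (-36 + w) + w = -36 + 2*w)
C(m(11)) - 1*(-45924) = (-36 + 2*(-4*11)) - 1*(-45924) = (-36 + 2*(-44)) + 45924 = (-36 - 88) + 45924 = -124 + 45924 = 45800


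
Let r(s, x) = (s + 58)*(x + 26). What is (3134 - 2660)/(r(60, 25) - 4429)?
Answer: 474/1589 ≈ 0.29830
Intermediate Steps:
r(s, x) = (26 + x)*(58 + s) (r(s, x) = (58 + s)*(26 + x) = (26 + x)*(58 + s))
(3134 - 2660)/(r(60, 25) - 4429) = (3134 - 2660)/((1508 + 26*60 + 58*25 + 60*25) - 4429) = 474/((1508 + 1560 + 1450 + 1500) - 4429) = 474/(6018 - 4429) = 474/1589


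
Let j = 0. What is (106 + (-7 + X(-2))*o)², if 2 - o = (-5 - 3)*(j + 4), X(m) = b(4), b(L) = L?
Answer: 16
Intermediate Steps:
X(m) = 4
o = 34 (o = 2 - (-5 - 3)*(0 + 4) = 2 - (-8)*4 = 2 - 1*(-32) = 2 + 32 = 34)
(106 + (-7 + X(-2))*o)² = (106 + (-7 + 4)*34)² = (106 - 3*34)² = (106 - 102)² = 4² = 16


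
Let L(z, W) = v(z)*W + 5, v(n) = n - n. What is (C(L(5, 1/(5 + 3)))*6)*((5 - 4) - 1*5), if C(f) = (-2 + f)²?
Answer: -216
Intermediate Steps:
v(n) = 0
L(z, W) = 5 (L(z, W) = 0*W + 5 = 0 + 5 = 5)
(C(L(5, 1/(5 + 3)))*6)*((5 - 4) - 1*5) = ((-2 + 5)²*6)*((5 - 4) - 1*5) = (3²*6)*(1 - 5) = (9*6)*(-4) = 54*(-4) = -216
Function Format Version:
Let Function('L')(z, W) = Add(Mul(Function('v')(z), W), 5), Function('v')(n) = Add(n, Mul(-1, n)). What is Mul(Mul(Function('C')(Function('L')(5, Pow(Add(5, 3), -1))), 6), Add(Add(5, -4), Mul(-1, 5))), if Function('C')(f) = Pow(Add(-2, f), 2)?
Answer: -216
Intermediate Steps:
Function('v')(n) = 0
Function('L')(z, W) = 5 (Function('L')(z, W) = Add(Mul(0, W), 5) = Add(0, 5) = 5)
Mul(Mul(Function('C')(Function('L')(5, Pow(Add(5, 3), -1))), 6), Add(Add(5, -4), Mul(-1, 5))) = Mul(Mul(Pow(Add(-2, 5), 2), 6), Add(Add(5, -4), Mul(-1, 5))) = Mul(Mul(Pow(3, 2), 6), Add(1, -5)) = Mul(Mul(9, 6), -4) = Mul(54, -4) = -216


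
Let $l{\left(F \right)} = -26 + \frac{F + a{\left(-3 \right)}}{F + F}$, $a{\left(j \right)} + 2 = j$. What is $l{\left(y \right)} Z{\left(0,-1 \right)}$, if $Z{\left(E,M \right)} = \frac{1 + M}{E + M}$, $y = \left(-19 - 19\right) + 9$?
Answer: $0$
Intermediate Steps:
$a{\left(j \right)} = -2 + j$
$y = -29$ ($y = -38 + 9 = -29$)
$Z{\left(E,M \right)} = \frac{1 + M}{E + M}$
$l{\left(F \right)} = -26 + \frac{-5 + F}{2 F}$ ($l{\left(F \right)} = -26 + \frac{F - 5}{F + F} = -26 + \frac{F - 5}{2 F} = -26 + \left(-5 + F\right) \frac{1}{2 F} = -26 + \frac{-5 + F}{2 F}$)
$l{\left(y \right)} Z{\left(0,-1 \right)} = \frac{-5 - -1479}{2 \left(-29\right)} \frac{1 - 1}{0 - 1} = \frac{1}{2} \left(- \frac{1}{29}\right) \left(-5 + 1479\right) \frac{1}{-1} \cdot 0 = \frac{1}{2} \left(- \frac{1}{29}\right) 1474 \left(\left(-1\right) 0\right) = \left(- \frac{737}{29}\right) 0 = 0$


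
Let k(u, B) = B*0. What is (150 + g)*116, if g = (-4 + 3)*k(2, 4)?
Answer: 17400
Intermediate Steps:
k(u, B) = 0
g = 0 (g = (-4 + 3)*0 = -1*0 = 0)
(150 + g)*116 = (150 + 0)*116 = 150*116 = 17400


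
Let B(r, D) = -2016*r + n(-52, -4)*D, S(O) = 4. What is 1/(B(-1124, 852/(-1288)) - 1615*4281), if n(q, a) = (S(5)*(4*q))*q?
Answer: -161/752908407 ≈ -2.1384e-7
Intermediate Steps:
n(q, a) = 16*q² (n(q, a) = (4*(4*q))*q = (16*q)*q = 16*q²)
B(r, D) = -2016*r + 43264*D (B(r, D) = -2016*r + (16*(-52)²)*D = -2016*r + (16*2704)*D = -2016*r + 43264*D)
1/(B(-1124, 852/(-1288)) - 1615*4281) = 1/((-2016*(-1124) + 43264*(852/(-1288))) - 1615*4281) = 1/((2265984 + 43264*(852*(-1/1288))) - 6913815) = 1/((2265984 + 43264*(-213/322)) - 6913815) = 1/((2265984 - 4607616/161) - 6913815) = 1/(360215808/161 - 6913815) = 1/(-752908407/161) = -161/752908407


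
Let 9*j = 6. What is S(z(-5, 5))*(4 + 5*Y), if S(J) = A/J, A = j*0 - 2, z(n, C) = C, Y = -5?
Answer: 42/5 ≈ 8.4000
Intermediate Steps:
j = ⅔ (j = (⅑)*6 = ⅔ ≈ 0.66667)
A = -2 (A = (⅔)*0 - 2 = 0 - 2 = -2)
S(J) = -2/J
S(z(-5, 5))*(4 + 5*Y) = (-2/5)*(4 + 5*(-5)) = (-2*⅕)*(4 - 25) = -⅖*(-21) = 42/5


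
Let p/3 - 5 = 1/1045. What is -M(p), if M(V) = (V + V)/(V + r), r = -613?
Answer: 31356/624907 ≈ 0.050177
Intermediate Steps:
p = 15678/1045 (p = 15 + 3/1045 = 15678/1045 ≈ 15.003)
M(V) = 2*V/(-613 + V) (M(V) = (V + V)/(V - 613) = (2*V)/(-613 + V) = 2*V/(-613 + V))
-M(p) = -2*15678/(1045*(-613 + 15678/1045)) = -2*15678/(1045*(-624907/1045)) = -2*15678*(-1045)/(1045*624907) = -1*(-31356/624907) = 31356/624907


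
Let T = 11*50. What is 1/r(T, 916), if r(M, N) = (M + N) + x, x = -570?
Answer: 1/896 ≈ 0.0011161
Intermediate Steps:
T = 550
r(M, N) = -570 + M + N (r(M, N) = (M + N) - 570 = -570 + M + N)
1/r(T, 916) = 1/(-570 + 550 + 916) = 1/896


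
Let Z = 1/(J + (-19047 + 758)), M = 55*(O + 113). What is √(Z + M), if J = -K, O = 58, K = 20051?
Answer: √384025899435/6390 ≈ 96.979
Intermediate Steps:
J = -20051 (J = -1*20051 = -20051)
M = 9405 (M = 55*(58 + 113) = 55*171 = 9405)
Z = -1/38340 (Z = 1/(-20051 + (-19047 + 758)) = 1/(-20051 - 18289) = 1/(-38340) = -1/38340 ≈ -2.6082e-5)
√(Z + M) = √(-1/38340 + 9405) = √(360587699/38340) = √384025899435/6390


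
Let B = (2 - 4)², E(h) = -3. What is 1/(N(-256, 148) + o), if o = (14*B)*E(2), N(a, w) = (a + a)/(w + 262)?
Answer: -205/34696 ≈ -0.0059085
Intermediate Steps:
N(a, w) = 2*a/(262 + w) (N(a, w) = (2*a)/(262 + w) = 2*a/(262 + w))
B = 4 (B = (-2)² = 4)
o = -168 (o = (14*4)*(-3) = 56*(-3) = -168)
1/(N(-256, 148) + o) = 1/(2*(-256)/(262 + 148) - 168) = 1/(2*(-256)/410 - 168) = 1/(2*(-256)*(1/410) - 168) = 1/(-256/205 - 168) = 1/(-34696/205) = -205/34696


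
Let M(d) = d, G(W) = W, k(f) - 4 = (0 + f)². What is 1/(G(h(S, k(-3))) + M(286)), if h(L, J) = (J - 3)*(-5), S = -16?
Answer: 1/236 ≈ 0.0042373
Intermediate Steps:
k(f) = 4 + f² (k(f) = 4 + (0 + f)² = 4 + f²)
h(L, J) = 15 - 5*J (h(L, J) = (-3 + J)*(-5) = 15 - 5*J)
1/(G(h(S, k(-3))) + M(286)) = 1/((15 - 5*(4 + (-3)²)) + 286) = 1/((15 - 5*(4 + 9)) + 286) = 1/((15 - 5*13) + 286) = 1/((15 - 65) + 286) = 1/(-50 + 286) = 1/236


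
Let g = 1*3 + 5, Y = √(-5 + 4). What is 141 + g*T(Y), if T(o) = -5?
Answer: 101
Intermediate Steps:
Y = I (Y = √(-1) = I ≈ 1.0*I)
g = 8 (g = 3 + 5 = 8)
141 + g*T(Y) = 141 + 8*(-5) = 141 - 40 = 101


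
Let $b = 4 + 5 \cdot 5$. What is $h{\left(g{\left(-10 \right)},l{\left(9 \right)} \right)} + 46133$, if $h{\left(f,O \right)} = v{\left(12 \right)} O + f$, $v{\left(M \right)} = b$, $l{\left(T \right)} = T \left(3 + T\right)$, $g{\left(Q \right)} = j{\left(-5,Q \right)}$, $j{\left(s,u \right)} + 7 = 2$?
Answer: $49260$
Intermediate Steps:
$j{\left(s,u \right)} = -5$ ($j{\left(s,u \right)} = -7 + 2 = -5$)
$g{\left(Q \right)} = -5$
$b = 29$ ($b = 4 + 25 = 29$)
$v{\left(M \right)} = 29$
$h{\left(f,O \right)} = f + 29 O$ ($h{\left(f,O \right)} = 29 O + f = f + 29 O$)
$h{\left(g{\left(-10 \right)},l{\left(9 \right)} \right)} + 46133 = \left(-5 + 29 \cdot 9 \left(3 + 9\right)\right) + 46133 = \left(-5 + 29 \cdot 9 \cdot 12\right) + 46133 = \left(-5 + 29 \cdot 108\right) + 46133 = \left(-5 + 3132\right) + 46133 = 3127 + 46133 = 49260$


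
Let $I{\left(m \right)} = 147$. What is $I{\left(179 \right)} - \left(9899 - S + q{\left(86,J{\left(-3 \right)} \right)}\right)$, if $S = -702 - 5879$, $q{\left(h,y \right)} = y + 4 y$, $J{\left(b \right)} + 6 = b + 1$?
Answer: $-16293$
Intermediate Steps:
$J{\left(b \right)} = -5 + b$ ($J{\left(b \right)} = -6 + \left(b + 1\right) = -6 + \left(1 + b\right) = -5 + b$)
$q{\left(h,y \right)} = 5 y$
$S = -6581$ ($S = -702 - 5879 = -6581$)
$I{\left(179 \right)} - \left(9899 - S + q{\left(86,J{\left(-3 \right)} \right)}\right) = 147 - \left(16480 + 5 \left(-5 - 3\right)\right) = 147 - \left(16480 + 5 \left(-8\right)\right) = 147 - 16440 = -16293$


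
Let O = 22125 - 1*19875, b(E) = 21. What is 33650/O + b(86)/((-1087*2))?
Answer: 1462157/97830 ≈ 14.946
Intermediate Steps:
O = 2250 (O = 22125 - 19875 = 2250)
33650/O + b(86)/((-1087*2)) = 33650/2250 + 21/((-1087*2)) = 33650*(1/2250) + 21/(-2174) = 673/45 + 21*(-1/2174) = 673/45 - 21/2174 = 1462157/97830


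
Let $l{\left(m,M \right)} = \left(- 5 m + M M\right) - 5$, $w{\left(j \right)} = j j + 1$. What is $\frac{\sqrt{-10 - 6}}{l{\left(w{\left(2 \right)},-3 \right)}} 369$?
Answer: $- \frac{492 i}{7} \approx - 70.286 i$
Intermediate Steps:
$w{\left(j \right)} = 1 + j^{2}$ ($w{\left(j \right)} = j^{2} + 1 = 1 + j^{2}$)
$l{\left(m,M \right)} = -5 + M^{2} - 5 m$ ($l{\left(m,M \right)} = \left(- 5 m + M^{2}\right) - 5 = \left(M^{2} - 5 m\right) - 5 = -5 + M^{2} - 5 m$)
$\frac{\sqrt{-10 - 6}}{l{\left(w{\left(2 \right)},-3 \right)}} 369 = \frac{\sqrt{-10 - 6}}{-5 + \left(-3\right)^{2} - 5 \left(1 + 2^{2}\right)} 369 = \frac{\sqrt{-16}}{-5 + 9 - 5 \left(1 + 4\right)} 369 = \frac{4 i}{-5 + 9 - 25} \cdot 369 = \frac{4 i}{-21} \cdot 369 = 4 i \left(- \frac{1}{21}\right) 369 = - \frac{4 i}{21} \cdot 369 = - \frac{492 i}{7}$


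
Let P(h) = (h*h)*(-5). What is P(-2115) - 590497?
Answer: -22956622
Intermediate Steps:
P(h) = -5*h² (P(h) = h²*(-5) = -5*h²)
P(-2115) - 590497 = -5*(-2115)² - 590497 = -5*4473225 - 590497 = -22366125 - 590497 = -22956622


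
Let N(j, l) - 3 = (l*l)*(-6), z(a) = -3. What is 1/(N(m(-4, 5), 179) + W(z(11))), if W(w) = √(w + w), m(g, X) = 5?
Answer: -64081/12319123685 - I*√6/36957371055 ≈ -5.2017e-6 - 6.6279e-11*I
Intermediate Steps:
W(w) = √2*√w (W(w) = √(2*w) = √2*√w)
N(j, l) = 3 - 6*l² (N(j, l) = 3 + (l*l)*(-6) = 3 + l²*(-6) = 3 - 6*l²)
1/(N(m(-4, 5), 179) + W(z(11))) = 1/((3 - 6*179²) + √2*√(-3)) = 1/((3 - 6*32041) + √2*(I*√3)) = 1/((3 - 192246) + I*√6) = 1/(-192243 + I*√6)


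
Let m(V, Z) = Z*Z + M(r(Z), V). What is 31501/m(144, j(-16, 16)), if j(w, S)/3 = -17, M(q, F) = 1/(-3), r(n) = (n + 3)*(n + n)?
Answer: 94503/7802 ≈ 12.113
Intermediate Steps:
r(n) = 2*n*(3 + n) (r(n) = (3 + n)*(2*n) = 2*n*(3 + n))
M(q, F) = -⅓
j(w, S) = -51 (j(w, S) = 3*(-17) = -51)
m(V, Z) = -⅓ + Z² (m(V, Z) = Z*Z - ⅓ = Z² - ⅓ = -⅓ + Z²)
31501/m(144, j(-16, 16)) = 31501/(-⅓ + (-51)²) = 31501/(-⅓ + 2601) = 31501/(7802/3) = 31501*(3/7802) = 94503/7802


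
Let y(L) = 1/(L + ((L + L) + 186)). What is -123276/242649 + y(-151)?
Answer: -3684149/7198587 ≈ -0.51179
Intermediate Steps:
y(L) = 1/(186 + 3*L) (y(L) = 1/(L + (2*L + 186)) = 1/(L + (186 + 2*L)) = 1/(186 + 3*L))
-123276/242649 + y(-151) = -123276/242649 + 1/(3*(62 - 151)) = -123276*1/242649 + (⅓)/(-89) = -41092/80883 + (⅓)*(-1/89) = -41092/80883 - 1/267 = -3684149/7198587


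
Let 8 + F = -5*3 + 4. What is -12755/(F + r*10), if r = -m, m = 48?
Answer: 12755/499 ≈ 25.561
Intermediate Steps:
r = -48 (r = -1*48 = -48)
F = -19 (F = -8 + (-5*3 + 4) = -8 + (-15 + 4) = -8 - 11 = -19)
-12755/(F + r*10) = -12755/(-19 - 48*10) = -12755/(-19 - 480) = -12755/(-499) = -12755*(-1/499) = 12755/499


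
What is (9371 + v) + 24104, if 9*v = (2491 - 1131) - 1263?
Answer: 301372/9 ≈ 33486.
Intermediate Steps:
v = 97/9 (v = ((2491 - 1131) - 1263)/9 = (1360 - 1263)/9 = (1/9)*97 = 97/9 ≈ 10.778)
(9371 + v) + 24104 = (9371 + 97/9) + 24104 = 84436/9 + 24104 = 301372/9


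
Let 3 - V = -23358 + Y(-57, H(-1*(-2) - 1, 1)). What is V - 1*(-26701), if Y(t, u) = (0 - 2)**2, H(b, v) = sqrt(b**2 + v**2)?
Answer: 50058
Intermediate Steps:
Y(t, u) = 4 (Y(t, u) = (-2)**2 = 4)
V = 23357 (V = 3 - (-23358 + 4) = 3 - 1*(-23354) = 3 + 23354 = 23357)
V - 1*(-26701) = 23357 - 1*(-26701) = 23357 + 26701 = 50058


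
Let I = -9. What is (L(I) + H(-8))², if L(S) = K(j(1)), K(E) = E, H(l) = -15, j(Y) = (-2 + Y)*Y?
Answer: 256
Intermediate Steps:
j(Y) = Y*(-2 + Y)
L(S) = -1 (L(S) = 1*(-2 + 1) = 1*(-1) = -1)
(L(I) + H(-8))² = (-1 - 15)² = (-16)² = 256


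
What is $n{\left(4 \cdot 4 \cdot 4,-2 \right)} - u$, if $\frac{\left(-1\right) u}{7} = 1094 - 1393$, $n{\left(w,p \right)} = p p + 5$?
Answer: $-2084$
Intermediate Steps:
$n{\left(w,p \right)} = 5 + p^{2}$ ($n{\left(w,p \right)} = p^{2} + 5 = 5 + p^{2}$)
$u = 2093$ ($u = - 7 \left(1094 - 1393\right) = \left(-7\right) \left(-299\right) = 2093$)
$n{\left(4 \cdot 4 \cdot 4,-2 \right)} - u = \left(5 + \left(-2\right)^{2}\right) - 2093 = \left(5 + 4\right) - 2093 = 9 - 2093 = -2084$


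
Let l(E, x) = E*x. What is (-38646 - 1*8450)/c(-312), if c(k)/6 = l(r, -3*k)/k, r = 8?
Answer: 5887/18 ≈ 327.06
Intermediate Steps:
c(k) = -144 (c(k) = 6*((8*(-3*k))/k) = 6*((-24*k)/k) = 6*(-24) = -144)
(-38646 - 1*8450)/c(-312) = (-38646 - 1*8450)/(-144) = (-38646 - 8450)*(-1/144) = -47096*(-1/144) = 5887/18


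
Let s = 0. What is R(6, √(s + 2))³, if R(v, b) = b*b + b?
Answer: 20 + 14*√2 ≈ 39.799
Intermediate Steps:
R(v, b) = b + b² (R(v, b) = b² + b = b + b²)
R(6, √(s + 2))³ = (√(0 + 2)*(1 + √(0 + 2)))³ = (√2*(1 + √2))³ = 2*√2*(1 + √2)³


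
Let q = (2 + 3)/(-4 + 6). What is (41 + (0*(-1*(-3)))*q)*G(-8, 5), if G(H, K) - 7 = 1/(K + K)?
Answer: 2911/10 ≈ 291.10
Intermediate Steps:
G(H, K) = 7 + 1/(2*K) (G(H, K) = 7 + 1/(K + K) = 7 + 1/(2*K))
q = 5/2 ≈ 2.5000
(41 + (0*(-1*(-3)))*q)*G(-8, 5) = (41 + (0*(-1*(-3)))*(5/2))*(7 + (½)/5) = (41 + (0*3)*(5/2))*(7 + (½)*(⅕)) = (41 + 0*(5/2))*(7 + ⅒) = (41 + 0)*(71/10) = 41*(71/10) = 2911/10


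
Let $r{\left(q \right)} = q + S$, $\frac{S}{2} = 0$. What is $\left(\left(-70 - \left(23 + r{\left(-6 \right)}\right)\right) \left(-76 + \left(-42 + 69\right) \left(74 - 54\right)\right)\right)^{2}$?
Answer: $1629575424$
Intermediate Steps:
$S = 0$ ($S = 2 \cdot 0 = 0$)
$r{\left(q \right)} = q$ ($r{\left(q \right)} = q + 0 = q$)
$\left(\left(-70 - \left(23 + r{\left(-6 \right)}\right)\right) \left(-76 + \left(-42 + 69\right) \left(74 - 54\right)\right)\right)^{2} = \left(\left(-70 - 17\right) \left(-76 + \left(-42 + 69\right) \left(74 - 54\right)\right)\right)^{2} = \left(\left(-70 + \left(-23 + 6\right)\right) \left(-76 + 27 \cdot 20\right)\right)^{2} = \left(\left(-70 - 17\right) \left(-76 + 540\right)\right)^{2} = \left(\left(-87\right) 464\right)^{2} = \left(-40368\right)^{2} = 1629575424$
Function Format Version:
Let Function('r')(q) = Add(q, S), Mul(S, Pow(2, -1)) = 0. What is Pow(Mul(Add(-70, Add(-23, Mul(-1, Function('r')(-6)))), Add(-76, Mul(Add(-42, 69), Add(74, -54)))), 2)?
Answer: 1629575424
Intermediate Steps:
S = 0 (S = Mul(2, 0) = 0)
Function('r')(q) = q (Function('r')(q) = Add(q, 0) = q)
Pow(Mul(Add(-70, Add(-23, Mul(-1, Function('r')(-6)))), Add(-76, Mul(Add(-42, 69), Add(74, -54)))), 2) = Pow(Mul(Add(-70, Add(-23, Mul(-1, -6))), Add(-76, Mul(Add(-42, 69), Add(74, -54)))), 2) = Pow(Mul(Add(-70, Add(-23, 6)), Add(-76, Mul(27, 20))), 2) = Pow(Mul(Add(-70, -17), Add(-76, 540)), 2) = Pow(Mul(-87, 464), 2) = Pow(-40368, 2) = 1629575424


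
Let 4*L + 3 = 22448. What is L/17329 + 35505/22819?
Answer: 2973237035/1581721804 ≈ 1.8797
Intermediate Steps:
L = 22445/4 (L = -3/4 + (1/4)*22448 = -3/4 + 5612 = 22445/4 ≈ 5611.3)
L/17329 + 35505/22819 = (22445/4)/17329 + 35505/22819 = (22445/4)*(1/17329) + 35505*(1/22819) = 22445/69316 + 35505/22819 = 2973237035/1581721804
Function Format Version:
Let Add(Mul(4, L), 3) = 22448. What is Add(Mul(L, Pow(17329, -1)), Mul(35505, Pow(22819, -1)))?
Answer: Rational(2973237035, 1581721804) ≈ 1.8797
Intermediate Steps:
L = Rational(22445, 4) (L = Add(Rational(-3, 4), Mul(Rational(1, 4), 22448)) = Add(Rational(-3, 4), 5612) = Rational(22445, 4) ≈ 5611.3)
Add(Mul(L, Pow(17329, -1)), Mul(35505, Pow(22819, -1))) = Add(Mul(Rational(22445, 4), Pow(17329, -1)), Mul(35505, Pow(22819, -1))) = Add(Mul(Rational(22445, 4), Rational(1, 17329)), Mul(35505, Rational(1, 22819))) = Add(Rational(22445, 69316), Rational(35505, 22819)) = Rational(2973237035, 1581721804)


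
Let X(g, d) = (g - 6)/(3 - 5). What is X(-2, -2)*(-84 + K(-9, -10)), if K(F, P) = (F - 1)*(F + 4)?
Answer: -136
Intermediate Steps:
X(g, d) = 3 - g/2 (X(g, d) = (-6 + g)/(-2) = (-6 + g)*(-½) = 3 - g/2)
K(F, P) = (-1 + F)*(4 + F)
X(-2, -2)*(-84 + K(-9, -10)) = (3 - ½*(-2))*(-84 + (-4 + (-9)² + 3*(-9))) = (3 + 1)*(-84 + (-4 + 81 - 27)) = 4*(-84 + 50) = 4*(-34) = -136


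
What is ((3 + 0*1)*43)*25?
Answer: 3225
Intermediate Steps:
((3 + 0*1)*43)*25 = ((3 + 0)*43)*25 = (3*43)*25 = 129*25 = 3225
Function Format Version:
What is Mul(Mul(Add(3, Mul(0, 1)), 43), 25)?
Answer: 3225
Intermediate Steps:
Mul(Mul(Add(3, Mul(0, 1)), 43), 25) = Mul(Mul(Add(3, 0), 43), 25) = Mul(Mul(3, 43), 25) = Mul(129, 25) = 3225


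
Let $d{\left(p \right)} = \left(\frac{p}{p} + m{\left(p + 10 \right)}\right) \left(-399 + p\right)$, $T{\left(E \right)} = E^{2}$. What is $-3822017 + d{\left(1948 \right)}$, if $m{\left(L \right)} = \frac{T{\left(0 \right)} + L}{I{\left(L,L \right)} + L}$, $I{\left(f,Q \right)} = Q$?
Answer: $- \frac{7639387}{2} \approx -3.8197 \cdot 10^{6}$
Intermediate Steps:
$m{\left(L \right)} = \frac{1}{2}$ ($m{\left(L \right)} = \frac{0^{2} + L}{L + L} = \frac{0 + L}{2 L} = L \frac{1}{2 L} = \frac{1}{2}$)
$d{\left(p \right)} = - \frac{1197}{2} + \frac{3 p}{2}$ ($d{\left(p \right)} = \left(\frac{p}{p} + \frac{1}{2}\right) \left(-399 + p\right) = \left(1 + \frac{1}{2}\right) \left(-399 + p\right) = \frac{3 \left(-399 + p\right)}{2} = - \frac{1197}{2} + \frac{3 p}{2}$)
$-3822017 + d{\left(1948 \right)} = -3822017 + \left(- \frac{1197}{2} + \frac{3}{2} \cdot 1948\right) = -3822017 + \left(- \frac{1197}{2} + 2922\right) = -3822017 + \frac{4647}{2} = - \frac{7639387}{2}$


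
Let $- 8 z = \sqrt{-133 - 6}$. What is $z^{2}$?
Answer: $- \frac{139}{64} \approx -2.1719$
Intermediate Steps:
$z = - \frac{i \sqrt{139}}{8}$ ($z = - \frac{\sqrt{-133 - 6}}{8} = - \frac{\sqrt{-139}}{8} = - \frac{i \sqrt{139}}{8} \approx - 1.4737 i$)
$z^{2} = \left(- \frac{i \sqrt{139}}{8}\right)^{2} = - \frac{139}{64}$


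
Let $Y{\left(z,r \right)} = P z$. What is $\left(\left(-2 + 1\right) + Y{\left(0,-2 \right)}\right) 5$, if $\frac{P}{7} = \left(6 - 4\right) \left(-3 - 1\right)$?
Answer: $-5$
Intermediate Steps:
$P = -56$ ($P = 7 \left(6 - 4\right) \left(-3 - 1\right) = 7 \cdot 2 \left(-4\right) = 7 \left(-8\right) = -56$)
$Y{\left(z,r \right)} = - 56 z$
$\left(\left(-2 + 1\right) + Y{\left(0,-2 \right)}\right) 5 = \left(\left(-2 + 1\right) - 0\right) 5 = \left(-1 + 0\right) 5 = \left(-1\right) 5 = -5$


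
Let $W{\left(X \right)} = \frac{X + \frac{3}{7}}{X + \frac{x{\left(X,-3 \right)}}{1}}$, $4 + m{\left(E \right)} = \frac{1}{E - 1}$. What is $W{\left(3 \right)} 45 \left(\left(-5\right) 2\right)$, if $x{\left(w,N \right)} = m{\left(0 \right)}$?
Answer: $\frac{5400}{7} \approx 771.43$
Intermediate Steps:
$m{\left(E \right)} = -4 + \frac{1}{-1 + E}$ ($m{\left(E \right)} = -4 + \frac{1}{E - 1} = -4 + \frac{1}{-1 + E}$)
$x{\left(w,N \right)} = -5$ ($x{\left(w,N \right)} = \frac{5 - 0}{-1 + 0} = \frac{5 + 0}{-1} = \left(-1\right) 5 = -5$)
$W{\left(X \right)} = \frac{\frac{3}{7} + X}{-5 + X}$ ($W{\left(X \right)} = \frac{X + \frac{3}{7}}{X - \frac{5}{1}} = \frac{X + 3 \cdot \frac{1}{7}}{X - 5} = \frac{X + \frac{3}{7}}{X - 5} = \frac{\frac{3}{7} + X}{-5 + X}$)
$W{\left(3 \right)} 45 \left(\left(-5\right) 2\right) = \frac{\frac{3}{7} + 3}{-5 + 3} \cdot 45 \left(\left(-5\right) 2\right) = \frac{1}{-2} \cdot \frac{24}{7} \cdot 45 \left(-10\right) = \left(- \frac{1}{2}\right) \frac{24}{7} \cdot 45 \left(-10\right) = \left(- \frac{12}{7}\right) 45 \left(-10\right) = \left(- \frac{540}{7}\right) \left(-10\right) = \frac{5400}{7}$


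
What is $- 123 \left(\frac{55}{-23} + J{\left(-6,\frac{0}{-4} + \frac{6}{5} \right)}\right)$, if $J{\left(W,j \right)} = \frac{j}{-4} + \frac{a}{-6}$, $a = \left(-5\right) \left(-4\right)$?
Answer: $\frac{170437}{230} \approx 741.03$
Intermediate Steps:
$a = 20$
$J{\left(W,j \right)} = - \frac{10}{3} - \frac{j}{4}$ ($J{\left(W,j \right)} = \frac{j}{-4} + \frac{20}{-6} = j \left(- \frac{1}{4}\right) + 20 \left(- \frac{1}{6}\right) = - \frac{j}{4} - \frac{10}{3} = - \frac{10}{3} - \frac{j}{4}$)
$- 123 \left(\frac{55}{-23} + J{\left(-6,\frac{0}{-4} + \frac{6}{5} \right)}\right) = - 123 \left(\frac{55}{-23} - \left(\frac{10}{3} + \frac{\frac{0}{-4} + \frac{6}{5}}{4}\right)\right) = - 123 \left(55 \left(- \frac{1}{23}\right) - \left(\frac{10}{3} + \frac{0 \left(- \frac{1}{4}\right) + 6 \cdot \frac{1}{5}}{4}\right)\right) = - 123 \left(- \frac{55}{23} - \left(\frac{10}{3} + \frac{0 + \frac{6}{5}}{4}\right)\right) = - 123 \left(- \frac{55}{23} - \frac{109}{30}\right) = \left(-123\right) \left(- \frac{4157}{690}\right) = \frac{170437}{230}$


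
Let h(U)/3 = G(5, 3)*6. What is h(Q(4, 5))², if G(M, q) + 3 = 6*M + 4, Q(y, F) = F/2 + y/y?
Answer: 311364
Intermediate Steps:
Q(y, F) = 1 + F/2 (Q(y, F) = F*(½) + 1 = F/2 + 1 = 1 + F/2)
G(M, q) = 1 + 6*M (G(M, q) = -3 + (6*M + 4) = -3 + (4 + 6*M) = 1 + 6*M)
h(U) = 558 (h(U) = 3*((1 + 6*5)*6) = 3*((1 + 30)*6) = 3*(31*6) = 3*186 = 558)
h(Q(4, 5))² = 558² = 311364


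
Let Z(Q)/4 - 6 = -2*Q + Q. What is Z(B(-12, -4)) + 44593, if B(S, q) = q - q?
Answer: 44617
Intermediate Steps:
B(S, q) = 0
Z(Q) = 24 - 4*Q (Z(Q) = 24 + 4*(-2*Q + Q) = 24 + 4*(-Q) = 24 - 4*Q)
Z(B(-12, -4)) + 44593 = (24 - 4*0) + 44593 = (24 + 0) + 44593 = 24 + 44593 = 44617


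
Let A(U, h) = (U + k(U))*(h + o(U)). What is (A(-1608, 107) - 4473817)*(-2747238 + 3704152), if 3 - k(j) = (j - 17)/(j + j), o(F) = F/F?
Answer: -595895562962357/134 ≈ -4.4470e+12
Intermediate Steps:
o(F) = 1
k(j) = 3 - (-17 + j)/(2*j) (k(j) = 3 - (j - 17)/(j + j) = 3 - (-17 + j)/(2*j))
A(U, h) = (1 + h)*(U + (17 + 5*U)/(2*U)) (A(U, h) = (U + (17 + 5*U)/(2*U))*(h + 1) = (U + (17 + 5*U)/(2*U))*(1 + h) = (1 + h)*(U + (17 + 5*U)/(2*U)))
(A(-1608, 107) - 4473817)*(-2747238 + 3704152) = ((1/2)*(17 + 5*(-1608) + 107*(17 + 5*(-1608)) + 2*(-1608)**2*(1 + 107))/(-1608) - 4473817)*(-2747238 + 3704152) = ((1/2)*(-1/1608)*(17 - 8040 + 107*(17 - 8040) + 2*2585664*108) - 4473817)*956914 = ((1/2)*(-1/1608)*(17 - 8040 + 107*(-8023) + 558503424) - 4473817)*956914 = ((1/2)*(-1/1608)*(17 - 8040 - 858461 + 558503424) - 4473817)*956914 = ((1/2)*(-1/1608)*557636940 - 4473817)*956914 = (-46469745/268 - 4473817)*956914 = -1245452701/268*956914 = -595895562962357/134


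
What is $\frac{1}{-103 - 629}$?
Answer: $- \frac{1}{732} \approx -0.0013661$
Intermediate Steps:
$\frac{1}{-103 - 629} = \frac{1}{-732} = - \frac{1}{732}$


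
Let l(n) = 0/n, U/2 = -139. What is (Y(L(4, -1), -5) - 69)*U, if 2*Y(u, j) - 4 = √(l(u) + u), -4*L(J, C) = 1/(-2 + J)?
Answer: 18626 - 139*I*√2/4 ≈ 18626.0 - 49.144*I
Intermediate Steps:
L(J, C) = -1/(4*(-2 + J))
U = -278 (U = 2*(-139) = -278)
l(n) = 0
Y(u, j) = 2 + √u/2 (Y(u, j) = 2 + √(0 + u)/2 = 2 + √u/2)
(Y(L(4, -1), -5) - 69)*U = ((2 + √(-1/(-8 + 4*4))/2) - 69)*(-278) = ((2 + √(-1/(-8 + 16))/2) - 69)*(-278) = ((2 + √(-1/8)/2) - 69)*(-278) = ((2 + √(-1*⅛)/2) - 69)*(-278) = ((2 + √(-⅛)/2) - 69)*(-278) = ((2 + (I*√2/4)/2) - 69)*(-278) = ((2 + I*√2/8) - 69)*(-278) = (-67 + I*√2/8)*(-278) = 18626 - 139*I*√2/4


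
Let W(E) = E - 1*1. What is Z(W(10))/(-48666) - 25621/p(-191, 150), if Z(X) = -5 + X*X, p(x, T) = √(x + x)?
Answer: -38/24333 + 25621*I*√382/382 ≈ -0.0015617 + 1310.9*I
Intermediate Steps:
p(x, T) = √2*√x (p(x, T) = √(2*x) = √2*√x)
W(E) = -1 + E (W(E) = E - 1 = -1 + E)
Z(X) = -5 + X²
Z(W(10))/(-48666) - 25621/p(-191, 150) = (-5 + (-1 + 10)²)/(-48666) - 25621*(-I*√382/382) = (-5 + 9²)*(-1/48666) - 25621*(-I*√382/382) = (-5 + 81)*(-1/48666) - 25621*(-I*√382/382) = 76*(-1/48666) - (-25621)*I*√382/382 = -38/24333 + 25621*I*√382/382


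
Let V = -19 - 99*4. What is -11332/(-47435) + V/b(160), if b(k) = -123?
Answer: 21079361/5834505 ≈ 3.6129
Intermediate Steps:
V = -415 (V = -19 - 396 = -415)
-11332/(-47435) + V/b(160) = -11332/(-47435) - 415/(-123) = -11332*(-1/47435) - 415*(-1/123) = 11332/47435 + 415/123 = 21079361/5834505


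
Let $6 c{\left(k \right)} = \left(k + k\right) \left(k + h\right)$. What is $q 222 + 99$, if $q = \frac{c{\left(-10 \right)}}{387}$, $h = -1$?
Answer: $\frac{46453}{387} \approx 120.03$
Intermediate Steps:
$c{\left(k \right)} = \frac{k \left(-1 + k\right)}{3}$ ($c{\left(k \right)} = \frac{\left(k + k\right) \left(k - 1\right)}{6} = \frac{2 k \left(-1 + k\right)}{6} = \frac{k \left(-1 + k\right)}{3}$)
$q = \frac{110}{1161}$ ($q = \frac{\frac{1}{3} \left(-10\right) \left(-1 - 10\right)}{387} = \frac{1}{3} \left(-10\right) \left(-11\right) \frac{1}{387} = \frac{110}{3} \cdot \frac{1}{387} = \frac{110}{1161} \approx 0.094746$)
$q 222 + 99 = \frac{110}{1161} \cdot 222 + 99 = \frac{8140}{387} + 99 = \frac{46453}{387}$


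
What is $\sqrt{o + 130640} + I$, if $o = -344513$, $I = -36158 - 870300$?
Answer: $-906458 + i \sqrt{213873} \approx -9.0646 \cdot 10^{5} + 462.46 i$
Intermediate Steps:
$I = -906458$ ($I = -36158 - 870300 = -906458$)
$\sqrt{o + 130640} + I = \sqrt{-344513 + 130640} - 906458 = \sqrt{-213873} - 906458 = i \sqrt{213873} - 906458 = -906458 + i \sqrt{213873}$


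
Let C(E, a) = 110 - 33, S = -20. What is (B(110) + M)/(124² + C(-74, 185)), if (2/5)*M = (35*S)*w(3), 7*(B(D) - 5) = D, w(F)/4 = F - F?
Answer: 145/108171 ≈ 0.0013405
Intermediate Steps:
w(F) = 0 (w(F) = 4*(F - F) = 4*0 = 0)
C(E, a) = 77
B(D) = 5 + D/7
M = 0 (M = 5*((35*(-20))*0)/2 = 5*(-700*0)/2 = (5/2)*0 = 0)
(B(110) + M)/(124² + C(-74, 185)) = ((5 + (⅐)*110) + 0)/(124² + 77) = ((5 + 110/7) + 0)/(15376 + 77) = (145/7 + 0)/15453 = (145/7)*(1/15453) = 145/108171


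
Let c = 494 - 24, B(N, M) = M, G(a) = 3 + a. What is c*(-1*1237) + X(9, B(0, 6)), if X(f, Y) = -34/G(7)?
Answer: -2906967/5 ≈ -5.8139e+5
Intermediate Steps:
c = 470
X(f, Y) = -17/5 (X(f, Y) = -34/(3 + 7) = -34/10 = -34*⅒ = -17/5)
c*(-1*1237) + X(9, B(0, 6)) = 470*(-1*1237) - 17/5 = 470*(-1237) - 17/5 = -581390 - 17/5 = -2906967/5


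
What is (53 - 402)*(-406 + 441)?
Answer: -12215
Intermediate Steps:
(53 - 402)*(-406 + 441) = -349*35 = -12215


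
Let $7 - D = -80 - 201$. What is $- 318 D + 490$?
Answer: $-91094$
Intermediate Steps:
$D = 288$ ($D = 7 - \left(-80 - 201\right) = 7 - -281 = 7 + 281 = 288$)
$- 318 D + 490 = \left(-318\right) 288 + 490 = -91584 + 490 = -91094$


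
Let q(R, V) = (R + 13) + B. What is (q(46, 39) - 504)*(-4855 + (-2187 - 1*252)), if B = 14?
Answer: 3143714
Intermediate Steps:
q(R, V) = 27 + R (q(R, V) = (R + 13) + 14 = (13 + R) + 14 = 27 + R)
(q(46, 39) - 504)*(-4855 + (-2187 - 1*252)) = ((27 + 46) - 504)*(-4855 + (-2187 - 1*252)) = (73 - 504)*(-4855 + (-2187 - 252)) = -431*(-4855 - 2439) = -431*(-7294) = 3143714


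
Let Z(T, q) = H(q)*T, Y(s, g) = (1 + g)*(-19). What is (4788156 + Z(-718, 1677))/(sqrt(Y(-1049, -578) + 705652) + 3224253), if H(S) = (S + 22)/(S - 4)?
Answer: 12912109735557909/8696092297351081 - 4004682553*sqrt(716615)/8696092297351081 ≈ 1.4844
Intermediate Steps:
Y(s, g) = -19 - 19*g
H(S) = (22 + S)/(-4 + S)
Z(T, q) = T*(22 + q)/(-4 + q) (Z(T, q) = ((22 + q)/(-4 + q))*T = T*(22 + q)/(-4 + q))
(4788156 + Z(-718, 1677))/(sqrt(Y(-1049, -578) + 705652) + 3224253) = (4788156 - 718*(22 + 1677)/(-4 + 1677))/(sqrt((-19 - 19*(-578)) + 705652) + 3224253) = (4788156 - 718*1699/1673)/(sqrt((-19 + 10982) + 705652) + 3224253) = (4788156 - 718*1/1673*1699)/(sqrt(10963 + 705652) + 3224253) = (4788156 - 1219882/1673)/(sqrt(716615) + 3224253) = 8009365106/(1673*(3224253 + sqrt(716615)))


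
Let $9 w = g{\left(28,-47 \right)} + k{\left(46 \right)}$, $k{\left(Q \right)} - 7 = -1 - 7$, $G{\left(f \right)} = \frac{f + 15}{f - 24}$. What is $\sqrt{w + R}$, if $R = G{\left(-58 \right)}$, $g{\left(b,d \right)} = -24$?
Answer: $\frac{i \sqrt{136366}}{246} \approx 1.5011 i$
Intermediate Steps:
$G{\left(f \right)} = \frac{15 + f}{-24 + f}$
$k{\left(Q \right)} = -1$ ($k{\left(Q \right)} = 7 - 8 = -1$)
$R = \frac{43}{82}$ ($R = \frac{15 - 58}{-24 - 58} = \frac{1}{-82} \left(-43\right) = \left(- \frac{1}{82}\right) \left(-43\right) = \frac{43}{82} \approx 0.52439$)
$w = - \frac{25}{9}$ ($w = \frac{-24 - 1}{9} = \frac{1}{9} \left(-25\right) = - \frac{25}{9} \approx -2.7778$)
$\sqrt{w + R} = \sqrt{- \frac{25}{9} + \frac{43}{82}} = \sqrt{- \frac{1663}{738}} = \frac{i \sqrt{136366}}{246}$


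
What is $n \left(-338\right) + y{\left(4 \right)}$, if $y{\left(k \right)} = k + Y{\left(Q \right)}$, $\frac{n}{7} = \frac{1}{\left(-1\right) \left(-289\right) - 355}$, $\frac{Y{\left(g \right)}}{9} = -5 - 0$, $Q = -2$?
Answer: $- \frac{170}{33} \approx -5.1515$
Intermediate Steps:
$Y{\left(g \right)} = -45$ ($Y{\left(g \right)} = 9 \left(-5 - 0\right) = 9 \left(-5 + 0\right) = 9 \left(-5\right) = -45$)
$n = - \frac{7}{66}$ ($n = \frac{7}{\left(-1\right) \left(-289\right) - 355} = \frac{7}{289 - 355} = \frac{7}{-66} = 7 \left(- \frac{1}{66}\right) = - \frac{7}{66} \approx -0.10606$)
$y{\left(k \right)} = -45 + k$ ($y{\left(k \right)} = k - 45 = -45 + k$)
$n \left(-338\right) + y{\left(4 \right)} = \left(- \frac{7}{66}\right) \left(-338\right) + \left(-45 + 4\right) = \frac{1183}{33} - 41 = - \frac{170}{33}$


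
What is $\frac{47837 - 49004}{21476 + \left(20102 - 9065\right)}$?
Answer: $- \frac{1167}{32513} \approx -0.035893$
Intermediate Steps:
$\frac{47837 - 49004}{21476 + \left(20102 - 9065\right)} = - \frac{1167}{21476 + 11037} = - \frac{1167}{32513}$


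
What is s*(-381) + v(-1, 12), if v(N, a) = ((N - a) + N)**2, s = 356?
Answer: -135440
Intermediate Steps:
v(N, a) = (-a + 2*N)**2
s*(-381) + v(-1, 12) = 356*(-381) + (-1*12 + 2*(-1))**2 = -135636 + (-12 - 2)**2 = -135636 + (-14)**2 = -135636 + 196 = -135440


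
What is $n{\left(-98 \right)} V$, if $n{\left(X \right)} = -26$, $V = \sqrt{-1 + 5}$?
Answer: $-52$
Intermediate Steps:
$V = 2$ ($V = \sqrt{4} = 2$)
$n{\left(-98 \right)} V = \left(-26\right) 2 = -52$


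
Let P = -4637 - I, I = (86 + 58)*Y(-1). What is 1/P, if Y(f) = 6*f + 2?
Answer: -1/4061 ≈ -0.00024624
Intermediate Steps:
Y(f) = 2 + 6*f
I = -576 (I = (86 + 58)*(2 + 6*(-1)) = 144*(2 - 6) = 144*(-4) = -576)
P = -4061 (P = -4637 - 1*(-576) = -4637 + 576 = -4061)
1/P = 1/(-4061) = -1/4061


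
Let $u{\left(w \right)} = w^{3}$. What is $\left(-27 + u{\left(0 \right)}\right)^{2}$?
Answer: $729$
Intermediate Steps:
$\left(-27 + u{\left(0 \right)}\right)^{2} = \left(-27 + 0^{3}\right)^{2} = \left(-27 + 0\right)^{2} = \left(-27\right)^{2} = 729$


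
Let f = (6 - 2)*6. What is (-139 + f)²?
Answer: 13225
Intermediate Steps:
f = 24 (f = 4*6 = 24)
(-139 + f)² = (-139 + 24)² = (-115)² = 13225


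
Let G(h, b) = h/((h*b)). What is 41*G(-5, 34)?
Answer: 41/34 ≈ 1.2059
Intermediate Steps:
G(h, b) = 1/b (G(h, b) = h/((b*h)) = h*(1/(b*h)) = 1/b)
41*G(-5, 34) = 41/34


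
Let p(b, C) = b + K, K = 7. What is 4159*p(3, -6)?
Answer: 41590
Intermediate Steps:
p(b, C) = 7 + b (p(b, C) = b + 7 = 7 + b)
4159*p(3, -6) = 4159*(7 + 3) = 4159*10 = 41590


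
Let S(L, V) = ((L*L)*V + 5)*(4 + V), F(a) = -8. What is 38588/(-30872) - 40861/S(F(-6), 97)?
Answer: -6368983109/4843145334 ≈ -1.3151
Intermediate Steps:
S(L, V) = (4 + V)*(5 + V*L**2) (S(L, V) = (L**2*V + 5)*(4 + V) = (V*L**2 + 5)*(4 + V) = (5 + V*L**2)*(4 + V) = (4 + V)*(5 + V*L**2))
38588/(-30872) - 40861/S(F(-6), 97) = 38588/(-30872) - 40861/(20 + 5*97 + (-8)**2*97**2 + 4*97*(-8)**2) = 38588*(-1/30872) - 40861/(20 + 485 + 64*9409 + 4*97*64) = -9647/7718 - 40861/(20 + 485 + 602176 + 24832) = -9647/7718 - 40861/627513 = -6368983109/4843145334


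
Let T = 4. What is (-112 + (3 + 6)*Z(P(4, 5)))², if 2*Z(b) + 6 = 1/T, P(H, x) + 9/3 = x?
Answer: 1216609/64 ≈ 19010.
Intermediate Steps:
P(H, x) = -3 + x
Z(b) = -23/8 (Z(b) = -3 + (½)/4 = -3 + (½)*(¼) = -3 + ⅛ = -23/8)
(-112 + (3 + 6)*Z(P(4, 5)))² = (-112 + (3 + 6)*(-23/8))² = (-112 + 9*(-23/8))² = (-112 - 207/8)² = (-1103/8)² = 1216609/64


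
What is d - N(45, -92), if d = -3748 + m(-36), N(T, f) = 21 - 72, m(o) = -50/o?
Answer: -66521/18 ≈ -3695.6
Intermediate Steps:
N(T, f) = -51
d = -67439/18 (d = -3748 - 50/(-36) = -3748 - 50*(-1/36) = -3748 + 25/18 = -67439/18 ≈ -3746.6)
d - N(45, -92) = -67439/18 - 1*(-51) = -67439/18 + 51 = -66521/18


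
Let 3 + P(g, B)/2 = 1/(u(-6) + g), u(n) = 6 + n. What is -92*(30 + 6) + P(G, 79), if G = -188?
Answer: -311893/94 ≈ -3318.0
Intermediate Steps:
P(g, B) = -6 + 2/g (P(g, B) = -6 + 2/((6 - 6) + g) = -6 + 2/(0 + g) = -6 + 2/g)
-92*(30 + 6) + P(G, 79) = -92*(30 + 6) + (-6 + 2/(-188)) = -92*36 + (-6 + 2*(-1/188)) = -3312 + (-6 - 1/94) = -3312 - 565/94 = -311893/94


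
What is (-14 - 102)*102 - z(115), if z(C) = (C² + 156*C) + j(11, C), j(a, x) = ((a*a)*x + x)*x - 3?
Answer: -1656444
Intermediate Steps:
j(a, x) = -3 + x*(x + x*a²) (j(a, x) = (a²*x + x)*x - 3 = (x*a² + x)*x - 3 = (x + x*a²)*x - 3 = x*(x + x*a²) - 3 = -3 + x*(x + x*a²))
z(C) = -3 + 123*C² + 156*C (z(C) = (C² + 156*C) + (-3 + C² + 11²*C²) = (C² + 156*C) + (-3 + C² + 121*C²) = (C² + 156*C) + (-3 + 122*C²) = -3 + 123*C² + 156*C)
(-14 - 102)*102 - z(115) = (-14 - 102)*102 - (-3 + 123*115² + 156*115) = -116*102 - (-3 + 123*13225 + 17940) = -11832 - (-3 + 1626675 + 17940) = -11832 - 1*1644612 = -11832 - 1644612 = -1656444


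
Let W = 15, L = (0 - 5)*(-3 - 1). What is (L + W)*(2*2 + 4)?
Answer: 280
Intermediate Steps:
L = 20 (L = -5*(-4) = 20)
(L + W)*(2*2 + 4) = (20 + 15)*(2*2 + 4) = 35*(4 + 4) = 35*8 = 280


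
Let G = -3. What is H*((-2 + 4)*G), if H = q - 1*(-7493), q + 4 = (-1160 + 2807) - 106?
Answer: -54180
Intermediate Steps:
q = 1537 (q = -4 + ((-1160 + 2807) - 106) = -4 + (1647 - 106) = -4 + 1541 = 1537)
H = 9030 (H = 1537 - 1*(-7493) = 1537 + 7493 = 9030)
H*((-2 + 4)*G) = 9030*((-2 + 4)*(-3)) = 9030*(2*(-3)) = 9030*(-6) = -54180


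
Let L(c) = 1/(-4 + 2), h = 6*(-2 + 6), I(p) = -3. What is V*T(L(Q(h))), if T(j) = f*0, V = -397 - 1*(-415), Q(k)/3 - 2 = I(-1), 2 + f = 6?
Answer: 0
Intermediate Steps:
f = 4 (f = -2 + 6 = 4)
h = 24 (h = 6*4 = 24)
Q(k) = -3 (Q(k) = 6 + 3*(-3) = 6 - 9 = -3)
L(c) = -1/2 (L(c) = 1/(-2) = -1/2)
V = 18 (V = -397 + 415 = 18)
T(j) = 0 (T(j) = 4*0 = 0)
V*T(L(Q(h))) = 18*0 = 0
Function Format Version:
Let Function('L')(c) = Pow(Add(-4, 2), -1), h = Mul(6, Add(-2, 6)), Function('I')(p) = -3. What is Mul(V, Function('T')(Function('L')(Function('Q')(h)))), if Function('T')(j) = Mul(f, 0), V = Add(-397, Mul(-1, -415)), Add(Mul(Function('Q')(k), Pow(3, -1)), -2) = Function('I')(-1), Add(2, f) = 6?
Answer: 0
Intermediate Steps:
f = 4 (f = Add(-2, 6) = 4)
h = 24 (h = Mul(6, 4) = 24)
Function('Q')(k) = -3 (Function('Q')(k) = Add(6, Mul(3, -3)) = Add(6, -9) = -3)
Function('L')(c) = Rational(-1, 2) (Function('L')(c) = Pow(-2, -1) = Rational(-1, 2))
V = 18 (V = Add(-397, 415) = 18)
Function('T')(j) = 0 (Function('T')(j) = Mul(4, 0) = 0)
Mul(V, Function('T')(Function('L')(Function('Q')(h)))) = Mul(18, 0) = 0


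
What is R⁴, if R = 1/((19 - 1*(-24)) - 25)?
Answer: 1/104976 ≈ 9.5260e-6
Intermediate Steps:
R = 1/18 (R = 1/((19 + 24) - 25) = 1/(43 - 25) = 1/18 ≈ 0.055556)
R⁴ = (1/18)⁴ = 1/104976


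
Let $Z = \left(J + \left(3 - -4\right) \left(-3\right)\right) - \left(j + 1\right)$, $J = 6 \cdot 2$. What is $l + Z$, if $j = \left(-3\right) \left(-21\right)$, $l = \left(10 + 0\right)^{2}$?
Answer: $27$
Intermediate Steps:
$J = 12$
$l = 100$ ($l = 10^{2} = 100$)
$j = 63$
$Z = -73$ ($Z = \left(12 + \left(3 - -4\right) \left(-3\right)\right) - \left(63 + 1\right) = \left(12 + \left(3 + 4\right) \left(-3\right)\right) - 64 = \left(12 + 7 \left(-3\right)\right) - 64 = \left(12 - 21\right) - 64 = -9 - 64 = -73$)
$l + Z = 100 - 73 = 27$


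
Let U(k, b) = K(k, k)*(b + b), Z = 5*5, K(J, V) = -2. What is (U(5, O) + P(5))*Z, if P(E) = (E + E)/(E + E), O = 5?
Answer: -475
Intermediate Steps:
Z = 25
U(k, b) = -4*b (U(k, b) = -2*(b + b) = -4*b)
P(E) = 1 (P(E) = (2*E)/((2*E)) = (2*E)*(1/(2*E)) = 1)
(U(5, O) + P(5))*Z = (-4*5 + 1)*25 = (-20 + 1)*25 = -19*25 = -475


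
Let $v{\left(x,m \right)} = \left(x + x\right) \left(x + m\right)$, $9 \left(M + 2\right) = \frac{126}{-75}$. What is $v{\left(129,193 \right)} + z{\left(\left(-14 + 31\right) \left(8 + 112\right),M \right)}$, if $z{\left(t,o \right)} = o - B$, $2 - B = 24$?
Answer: $\frac{6232186}{75} \approx 83096.0$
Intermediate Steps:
$B = -22$ ($B = 2 - 24 = -22$)
$M = - \frac{164}{75}$ ($M = -2 + \frac{126 \frac{1}{-75}}{9} = -2 + \frac{126 \left(- \frac{1}{75}\right)}{9} = -2 + \frac{1}{9} \left(- \frac{42}{25}\right) = -2 - \frac{14}{75} = - \frac{164}{75} \approx -2.1867$)
$z{\left(t,o \right)} = 22 + o$ ($z{\left(t,o \right)} = o - -22 = o + 22 = 22 + o$)
$v{\left(x,m \right)} = 2 x \left(m + x\right)$
$v{\left(129,193 \right)} + z{\left(\left(-14 + 31\right) \left(8 + 112\right),M \right)} = 2 \cdot 129 \left(193 + 129\right) + \left(22 - \frac{164}{75}\right) = 2 \cdot 129 \cdot 322 + \frac{1486}{75} = 83076 + \frac{1486}{75} = \frac{6232186}{75}$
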